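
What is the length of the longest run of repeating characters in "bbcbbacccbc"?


Input: "bbcbbacccbc"
Scanning for longest run:
  Position 1 ('b'): continues run of 'b', length=2
  Position 2 ('c'): new char, reset run to 1
  Position 3 ('b'): new char, reset run to 1
  Position 4 ('b'): continues run of 'b', length=2
  Position 5 ('a'): new char, reset run to 1
  Position 6 ('c'): new char, reset run to 1
  Position 7 ('c'): continues run of 'c', length=2
  Position 8 ('c'): continues run of 'c', length=3
  Position 9 ('b'): new char, reset run to 1
  Position 10 ('c'): new char, reset run to 1
Longest run: 'c' with length 3

3


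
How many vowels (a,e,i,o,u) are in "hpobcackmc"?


Input: hpobcackmc
Checking each character:
  'h' at position 0: consonant
  'p' at position 1: consonant
  'o' at position 2: vowel (running total: 1)
  'b' at position 3: consonant
  'c' at position 4: consonant
  'a' at position 5: vowel (running total: 2)
  'c' at position 6: consonant
  'k' at position 7: consonant
  'm' at position 8: consonant
  'c' at position 9: consonant
Total vowels: 2

2


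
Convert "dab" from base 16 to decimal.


Input: "dab" in base 16
Positional expansion:
  Digit 'd' (value 13) x 16^2 = 3328
  Digit 'a' (value 10) x 16^1 = 160
  Digit 'b' (value 11) x 16^0 = 11
Sum = 3499

3499


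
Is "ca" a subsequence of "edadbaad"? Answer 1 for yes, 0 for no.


Check if "ca" is a subsequence of "edadbaad"
Greedy scan:
  Position 0 ('e'): no match needed
  Position 1 ('d'): no match needed
  Position 2 ('a'): no match needed
  Position 3 ('d'): no match needed
  Position 4 ('b'): no match needed
  Position 5 ('a'): no match needed
  Position 6 ('a'): no match needed
  Position 7 ('d'): no match needed
Only matched 0/2 characters => not a subsequence

0


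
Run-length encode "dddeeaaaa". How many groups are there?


Input: dddeeaaaa
Scanning for consecutive runs:
  Group 1: 'd' x 3 (positions 0-2)
  Group 2: 'e' x 2 (positions 3-4)
  Group 3: 'a' x 4 (positions 5-8)
Total groups: 3

3


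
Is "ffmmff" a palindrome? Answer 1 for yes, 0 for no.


Input: ffmmff
Reversed: ffmmff
  Compare pos 0 ('f') with pos 5 ('f'): match
  Compare pos 1 ('f') with pos 4 ('f'): match
  Compare pos 2 ('m') with pos 3 ('m'): match
Result: palindrome

1


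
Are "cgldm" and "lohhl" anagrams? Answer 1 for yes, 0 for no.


Strings: "cgldm", "lohhl"
Sorted first:  cdglm
Sorted second: hhllo
Differ at position 0: 'c' vs 'h' => not anagrams

0


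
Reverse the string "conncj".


Input: conncj
Reading characters right to left:
  Position 5: 'j'
  Position 4: 'c'
  Position 3: 'n'
  Position 2: 'n'
  Position 1: 'o'
  Position 0: 'c'
Reversed: jcnnoc

jcnnoc


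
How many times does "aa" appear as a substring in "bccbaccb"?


Searching for "aa" in "bccbaccb"
Scanning each position:
  Position 0: "bc" => no
  Position 1: "cc" => no
  Position 2: "cb" => no
  Position 3: "ba" => no
  Position 4: "ac" => no
  Position 5: "cc" => no
  Position 6: "cb" => no
Total occurrences: 0

0


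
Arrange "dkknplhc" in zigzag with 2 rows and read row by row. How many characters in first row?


Zigzag "dkknplhc" into 2 rows:
Placing characters:
  'd' => row 0
  'k' => row 1
  'k' => row 0
  'n' => row 1
  'p' => row 0
  'l' => row 1
  'h' => row 0
  'c' => row 1
Rows:
  Row 0: "dkph"
  Row 1: "knlc"
First row length: 4

4


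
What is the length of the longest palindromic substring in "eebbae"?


Input: "eebbae"
Checking substrings for palindromes:
  [0:2] "ee" (len 2) => palindrome
  [2:4] "bb" (len 2) => palindrome
Longest palindromic substring: "ee" with length 2

2


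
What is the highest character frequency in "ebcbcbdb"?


Input: ebcbcbdb
Character counts:
  'b': 4
  'c': 2
  'd': 1
  'e': 1
Maximum frequency: 4

4


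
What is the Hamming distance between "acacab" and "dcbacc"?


Comparing "acacab" and "dcbacc" position by position:
  Position 0: 'a' vs 'd' => differ
  Position 1: 'c' vs 'c' => same
  Position 2: 'a' vs 'b' => differ
  Position 3: 'c' vs 'a' => differ
  Position 4: 'a' vs 'c' => differ
  Position 5: 'b' vs 'c' => differ
Total differences (Hamming distance): 5

5


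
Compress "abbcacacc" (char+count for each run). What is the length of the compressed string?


Input: abbcacacc
Runs:
  'a' x 1 => "a1"
  'b' x 2 => "b2"
  'c' x 1 => "c1"
  'a' x 1 => "a1"
  'c' x 1 => "c1"
  'a' x 1 => "a1"
  'c' x 2 => "c2"
Compressed: "a1b2c1a1c1a1c2"
Compressed length: 14

14


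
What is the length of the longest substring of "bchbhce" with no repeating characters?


Input: "bchbhce"
Sliding window (track last position of each char):
  Position 0 ('b'): window [0,0] length 1 -- new best
  Position 1 ('c'): window [0,1] length 2 -- new best
  Position 2 ('h'): window [0,2] length 3 -- new best
  Position 3 ('b'): repeat (last at 0), move window start to 1
  Position 3 ('b'): window [1,3] length 3
  Position 4 ('h'): repeat (last at 2), move window start to 3
  Position 4 ('h'): window [3,4] length 2
  Position 5 ('c'): window [3,5] length 3
  Position 6 ('e'): window [3,6] length 4 -- new best
Longest substring with no repeats: "bhce" with length 4

4


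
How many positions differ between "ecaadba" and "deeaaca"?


Comparing "ecaadba" and "deeaaca" position by position:
  Position 0: 'e' vs 'd' => DIFFER
  Position 1: 'c' vs 'e' => DIFFER
  Position 2: 'a' vs 'e' => DIFFER
  Position 3: 'a' vs 'a' => same
  Position 4: 'd' vs 'a' => DIFFER
  Position 5: 'b' vs 'c' => DIFFER
  Position 6: 'a' vs 'a' => same
Positions that differ: 5

5


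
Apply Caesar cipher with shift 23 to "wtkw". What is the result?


Caesar cipher: shift "wtkw" by 23
  'w' (pos 22) + 23 = pos 19 = 't'
  't' (pos 19) + 23 = pos 16 = 'q'
  'k' (pos 10) + 23 = pos 7 = 'h'
  'w' (pos 22) + 23 = pos 19 = 't'
Result: tqht

tqht


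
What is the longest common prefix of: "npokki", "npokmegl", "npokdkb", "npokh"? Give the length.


Words: npokki, npokmegl, npokdkb, npokh
  Position 0: all 'n' => match
  Position 1: all 'p' => match
  Position 2: all 'o' => match
  Position 3: all 'k' => match
  Position 4: ('k', 'm', 'd', 'h') => mismatch, stop
LCP = "npok" (length 4)

4


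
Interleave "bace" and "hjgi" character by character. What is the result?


Interleaving "bace" and "hjgi":
  Position 0: 'b' from first, 'h' from second => "bh"
  Position 1: 'a' from first, 'j' from second => "aj"
  Position 2: 'c' from first, 'g' from second => "cg"
  Position 3: 'e' from first, 'i' from second => "ei"
Result: bhajcgei

bhajcgei


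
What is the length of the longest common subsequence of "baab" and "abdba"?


LCS of "baab" and "abdba"
DP table:
           a    b    d    b    a
      0    0    0    0    0    0
  b   0    0    1    1    1    1
  a   0    1    1    1    1    2
  a   0    1    1    1    1    2
  b   0    1    2    2    2    2
LCS length = dp[4][5] = 2

2


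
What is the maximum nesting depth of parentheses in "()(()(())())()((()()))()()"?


Input: "()(()(())())()((()()))()()"
Tracking depth:
  Position 0 '(': depth becomes 1
  Position 1 ')': depth becomes 0
  Position 2 '(': depth becomes 1
  Position 3 '(': depth becomes 2
  Position 4 ')': depth becomes 1
  Position 5 '(': depth becomes 2
  Position 6 '(': depth becomes 3
  Position 7 ')': depth becomes 2
  Position 8 ')': depth becomes 1
  Position 9 '(': depth becomes 2
  Position 10 ')': depth becomes 1
  Position 11 ')': depth becomes 0
  Position 12 '(': depth becomes 1
  Position 13 ')': depth becomes 0
  Position 14 '(': depth becomes 1
  Position 15 '(': depth becomes 2
  Position 16 '(': depth becomes 3
  Position 17 ')': depth becomes 2
  Position 18 '(': depth becomes 3
  Position 19 ')': depth becomes 2
  Position 20 ')': depth becomes 1
  Position 21 ')': depth becomes 0
  Position 22 '(': depth becomes 1
  Position 23 ')': depth becomes 0
  Position 24 '(': depth becomes 1
  Position 25 ')': depth becomes 0
Maximum depth reached: 3

3


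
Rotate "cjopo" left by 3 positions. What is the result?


Input: "cjopo", rotate left by 3
First 3 characters: "cjo"
Remaining characters: "po"
Concatenate remaining + first: "po" + "cjo" = "pocjo"

pocjo


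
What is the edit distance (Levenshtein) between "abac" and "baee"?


Computing edit distance: "abac" -> "baee"
DP table:
           b    a    e    e
      0    1    2    3    4
  a   1    1    1    2    3
  b   2    1    2    2    3
  a   3    2    1    2    3
  c   4    3    2    2    3
Edit distance = dp[4][4] = 3

3


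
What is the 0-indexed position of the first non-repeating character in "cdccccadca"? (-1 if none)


Input: cdccccadca
Character frequencies:
  'a': 2
  'c': 6
  'd': 2
Scanning left to right for freq == 1:
  Position 0 ('c'): freq=6, skip
  Position 1 ('d'): freq=2, skip
  Position 2 ('c'): freq=6, skip
  Position 3 ('c'): freq=6, skip
  Position 4 ('c'): freq=6, skip
  Position 5 ('c'): freq=6, skip
  Position 6 ('a'): freq=2, skip
  Position 7 ('d'): freq=2, skip
  Position 8 ('c'): freq=6, skip
  Position 9 ('a'): freq=2, skip
  No unique character found => answer = -1

-1


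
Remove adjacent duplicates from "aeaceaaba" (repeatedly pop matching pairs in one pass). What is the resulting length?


Input: aeaceaaba
Stack-based adjacent duplicate removal:
  Read 'a': push. Stack: a
  Read 'e': push. Stack: ae
  Read 'a': push. Stack: aea
  Read 'c': push. Stack: aeac
  Read 'e': push. Stack: aeace
  Read 'a': push. Stack: aeacea
  Read 'a': matches stack top 'a' => pop. Stack: aeace
  Read 'b': push. Stack: aeaceb
  Read 'a': push. Stack: aeaceba
Final stack: "aeaceba" (length 7)

7


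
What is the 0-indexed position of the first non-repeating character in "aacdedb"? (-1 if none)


Input: aacdedb
Character frequencies:
  'a': 2
  'b': 1
  'c': 1
  'd': 2
  'e': 1
Scanning left to right for freq == 1:
  Position 0 ('a'): freq=2, skip
  Position 1 ('a'): freq=2, skip
  Position 2 ('c'): unique! => answer = 2

2


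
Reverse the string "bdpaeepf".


Input: bdpaeepf
Reading characters right to left:
  Position 7: 'f'
  Position 6: 'p'
  Position 5: 'e'
  Position 4: 'e'
  Position 3: 'a'
  Position 2: 'p'
  Position 1: 'd'
  Position 0: 'b'
Reversed: fpeeapdb

fpeeapdb


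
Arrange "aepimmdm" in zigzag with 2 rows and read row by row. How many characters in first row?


Zigzag "aepimmdm" into 2 rows:
Placing characters:
  'a' => row 0
  'e' => row 1
  'p' => row 0
  'i' => row 1
  'm' => row 0
  'm' => row 1
  'd' => row 0
  'm' => row 1
Rows:
  Row 0: "apmd"
  Row 1: "eimm"
First row length: 4

4


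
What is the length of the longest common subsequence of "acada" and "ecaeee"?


LCS of "acada" and "ecaeee"
DP table:
           e    c    a    e    e    e
      0    0    0    0    0    0    0
  a   0    0    0    1    1    1    1
  c   0    0    1    1    1    1    1
  a   0    0    1    2    2    2    2
  d   0    0    1    2    2    2    2
  a   0    0    1    2    2    2    2
LCS length = dp[5][6] = 2

2


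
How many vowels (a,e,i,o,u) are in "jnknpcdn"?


Input: jnknpcdn
Checking each character:
  'j' at position 0: consonant
  'n' at position 1: consonant
  'k' at position 2: consonant
  'n' at position 3: consonant
  'p' at position 4: consonant
  'c' at position 5: consonant
  'd' at position 6: consonant
  'n' at position 7: consonant
Total vowels: 0

0


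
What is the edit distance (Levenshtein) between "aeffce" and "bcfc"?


Computing edit distance: "aeffce" -> "bcfc"
DP table:
           b    c    f    c
      0    1    2    3    4
  a   1    1    2    3    4
  e   2    2    2    3    4
  f   3    3    3    2    3
  f   4    4    4    3    3
  c   5    5    4    4    3
  e   6    6    5    5    4
Edit distance = dp[6][4] = 4

4


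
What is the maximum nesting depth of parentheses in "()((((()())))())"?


Input: "()((((()())))())"
Tracking depth:
  Position 0 '(': depth becomes 1
  Position 1 ')': depth becomes 0
  Position 2 '(': depth becomes 1
  Position 3 '(': depth becomes 2
  Position 4 '(': depth becomes 3
  Position 5 '(': depth becomes 4
  Position 6 '(': depth becomes 5
  Position 7 ')': depth becomes 4
  Position 8 '(': depth becomes 5
  Position 9 ')': depth becomes 4
  Position 10 ')': depth becomes 3
  Position 11 ')': depth becomes 2
  Position 12 ')': depth becomes 1
  Position 13 '(': depth becomes 2
  Position 14 ')': depth becomes 1
  Position 15 ')': depth becomes 0
Maximum depth reached: 5

5


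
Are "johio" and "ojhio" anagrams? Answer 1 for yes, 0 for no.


Strings: "johio", "ojhio"
Sorted first:  hijoo
Sorted second: hijoo
Sorted forms match => anagrams

1


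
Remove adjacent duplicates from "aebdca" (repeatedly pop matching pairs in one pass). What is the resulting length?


Input: aebdca
Stack-based adjacent duplicate removal:
  Read 'a': push. Stack: a
  Read 'e': push. Stack: ae
  Read 'b': push. Stack: aeb
  Read 'd': push. Stack: aebd
  Read 'c': push. Stack: aebdc
  Read 'a': push. Stack: aebdca
Final stack: "aebdca" (length 6)

6


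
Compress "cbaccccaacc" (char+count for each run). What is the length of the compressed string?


Input: cbaccccaacc
Runs:
  'c' x 1 => "c1"
  'b' x 1 => "b1"
  'a' x 1 => "a1"
  'c' x 4 => "c4"
  'a' x 2 => "a2"
  'c' x 2 => "c2"
Compressed: "c1b1a1c4a2c2"
Compressed length: 12

12


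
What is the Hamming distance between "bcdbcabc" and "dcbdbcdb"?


Comparing "bcdbcabc" and "dcbdbcdb" position by position:
  Position 0: 'b' vs 'd' => differ
  Position 1: 'c' vs 'c' => same
  Position 2: 'd' vs 'b' => differ
  Position 3: 'b' vs 'd' => differ
  Position 4: 'c' vs 'b' => differ
  Position 5: 'a' vs 'c' => differ
  Position 6: 'b' vs 'd' => differ
  Position 7: 'c' vs 'b' => differ
Total differences (Hamming distance): 7

7


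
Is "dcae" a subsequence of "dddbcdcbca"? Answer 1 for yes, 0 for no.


Check if "dcae" is a subsequence of "dddbcdcbca"
Greedy scan:
  Position 0 ('d'): matches sub[0] = 'd'
  Position 1 ('d'): no match needed
  Position 2 ('d'): no match needed
  Position 3 ('b'): no match needed
  Position 4 ('c'): matches sub[1] = 'c'
  Position 5 ('d'): no match needed
  Position 6 ('c'): no match needed
  Position 7 ('b'): no match needed
  Position 8 ('c'): no match needed
  Position 9 ('a'): matches sub[2] = 'a'
Only matched 3/4 characters => not a subsequence

0


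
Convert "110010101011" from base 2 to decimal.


Input: "110010101011" in base 2
Positional expansion:
  Digit '1' (value 1) x 2^11 = 2048
  Digit '1' (value 1) x 2^10 = 1024
  Digit '0' (value 0) x 2^9 = 0
  Digit '0' (value 0) x 2^8 = 0
  Digit '1' (value 1) x 2^7 = 128
  Digit '0' (value 0) x 2^6 = 0
  Digit '1' (value 1) x 2^5 = 32
  Digit '0' (value 0) x 2^4 = 0
  Digit '1' (value 1) x 2^3 = 8
  Digit '0' (value 0) x 2^2 = 0
  Digit '1' (value 1) x 2^1 = 2
  Digit '1' (value 1) x 2^0 = 1
Sum = 3243

3243


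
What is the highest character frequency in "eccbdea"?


Input: eccbdea
Character counts:
  'a': 1
  'b': 1
  'c': 2
  'd': 1
  'e': 2
Maximum frequency: 2

2


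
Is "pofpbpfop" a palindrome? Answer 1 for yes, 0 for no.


Input: pofpbpfop
Reversed: pofpbpfop
  Compare pos 0 ('p') with pos 8 ('p'): match
  Compare pos 1 ('o') with pos 7 ('o'): match
  Compare pos 2 ('f') with pos 6 ('f'): match
  Compare pos 3 ('p') with pos 5 ('p'): match
Result: palindrome

1


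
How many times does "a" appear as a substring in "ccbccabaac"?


Searching for "a" in "ccbccabaac"
Scanning each position:
  Position 0: "c" => no
  Position 1: "c" => no
  Position 2: "b" => no
  Position 3: "c" => no
  Position 4: "c" => no
  Position 5: "a" => MATCH
  Position 6: "b" => no
  Position 7: "a" => MATCH
  Position 8: "a" => MATCH
  Position 9: "c" => no
Total occurrences: 3

3


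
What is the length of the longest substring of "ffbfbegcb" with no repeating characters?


Input: "ffbfbegcb"
Sliding window (track last position of each char):
  Position 0 ('f'): window [0,0] length 1 -- new best
  Position 1 ('f'): repeat (last at 0), move window start to 1
  Position 1 ('f'): window [1,1] length 1
  Position 2 ('b'): window [1,2] length 2 -- new best
  Position 3 ('f'): repeat (last at 1), move window start to 2
  Position 3 ('f'): window [2,3] length 2
  Position 4 ('b'): repeat (last at 2), move window start to 3
  Position 4 ('b'): window [3,4] length 2
  Position 5 ('e'): window [3,5] length 3 -- new best
  Position 6 ('g'): window [3,6] length 4 -- new best
  Position 7 ('c'): window [3,7] length 5 -- new best
  Position 8 ('b'): repeat (last at 4), move window start to 5
  Position 8 ('b'): window [5,8] length 4
Longest substring with no repeats: "fbegc" with length 5

5


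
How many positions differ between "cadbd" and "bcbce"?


Comparing "cadbd" and "bcbce" position by position:
  Position 0: 'c' vs 'b' => DIFFER
  Position 1: 'a' vs 'c' => DIFFER
  Position 2: 'd' vs 'b' => DIFFER
  Position 3: 'b' vs 'c' => DIFFER
  Position 4: 'd' vs 'e' => DIFFER
Positions that differ: 5

5


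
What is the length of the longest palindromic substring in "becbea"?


Input: "becbea"
Checking substrings for palindromes:
  No multi-char palindromic substrings found
Longest palindromic substring: "b" with length 1

1


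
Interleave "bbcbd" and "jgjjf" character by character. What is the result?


Interleaving "bbcbd" and "jgjjf":
  Position 0: 'b' from first, 'j' from second => "bj"
  Position 1: 'b' from first, 'g' from second => "bg"
  Position 2: 'c' from first, 'j' from second => "cj"
  Position 3: 'b' from first, 'j' from second => "bj"
  Position 4: 'd' from first, 'f' from second => "df"
Result: bjbgcjbjdf

bjbgcjbjdf


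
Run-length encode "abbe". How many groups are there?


Input: abbe
Scanning for consecutive runs:
  Group 1: 'a' x 1 (positions 0-0)
  Group 2: 'b' x 2 (positions 1-2)
  Group 3: 'e' x 1 (positions 3-3)
Total groups: 3

3


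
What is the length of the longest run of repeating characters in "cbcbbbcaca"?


Input: "cbcbbbcaca"
Scanning for longest run:
  Position 1 ('b'): new char, reset run to 1
  Position 2 ('c'): new char, reset run to 1
  Position 3 ('b'): new char, reset run to 1
  Position 4 ('b'): continues run of 'b', length=2
  Position 5 ('b'): continues run of 'b', length=3
  Position 6 ('c'): new char, reset run to 1
  Position 7 ('a'): new char, reset run to 1
  Position 8 ('c'): new char, reset run to 1
  Position 9 ('a'): new char, reset run to 1
Longest run: 'b' with length 3

3


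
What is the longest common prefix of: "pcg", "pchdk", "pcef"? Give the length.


Words: pcg, pchdk, pcef
  Position 0: all 'p' => match
  Position 1: all 'c' => match
  Position 2: ('g', 'h', 'e') => mismatch, stop
LCP = "pc" (length 2)

2


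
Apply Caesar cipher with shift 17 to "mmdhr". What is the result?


Caesar cipher: shift "mmdhr" by 17
  'm' (pos 12) + 17 = pos 3 = 'd'
  'm' (pos 12) + 17 = pos 3 = 'd'
  'd' (pos 3) + 17 = pos 20 = 'u'
  'h' (pos 7) + 17 = pos 24 = 'y'
  'r' (pos 17) + 17 = pos 8 = 'i'
Result: dduyi

dduyi


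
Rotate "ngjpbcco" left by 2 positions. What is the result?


Input: "ngjpbcco", rotate left by 2
First 2 characters: "ng"
Remaining characters: "jpbcco"
Concatenate remaining + first: "jpbcco" + "ng" = "jpbccong"

jpbccong


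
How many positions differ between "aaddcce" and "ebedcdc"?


Comparing "aaddcce" and "ebedcdc" position by position:
  Position 0: 'a' vs 'e' => DIFFER
  Position 1: 'a' vs 'b' => DIFFER
  Position 2: 'd' vs 'e' => DIFFER
  Position 3: 'd' vs 'd' => same
  Position 4: 'c' vs 'c' => same
  Position 5: 'c' vs 'd' => DIFFER
  Position 6: 'e' vs 'c' => DIFFER
Positions that differ: 5

5


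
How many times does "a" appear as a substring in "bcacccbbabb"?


Searching for "a" in "bcacccbbabb"
Scanning each position:
  Position 0: "b" => no
  Position 1: "c" => no
  Position 2: "a" => MATCH
  Position 3: "c" => no
  Position 4: "c" => no
  Position 5: "c" => no
  Position 6: "b" => no
  Position 7: "b" => no
  Position 8: "a" => MATCH
  Position 9: "b" => no
  Position 10: "b" => no
Total occurrences: 2

2


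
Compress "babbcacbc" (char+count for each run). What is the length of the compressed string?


Input: babbcacbc
Runs:
  'b' x 1 => "b1"
  'a' x 1 => "a1"
  'b' x 2 => "b2"
  'c' x 1 => "c1"
  'a' x 1 => "a1"
  'c' x 1 => "c1"
  'b' x 1 => "b1"
  'c' x 1 => "c1"
Compressed: "b1a1b2c1a1c1b1c1"
Compressed length: 16

16


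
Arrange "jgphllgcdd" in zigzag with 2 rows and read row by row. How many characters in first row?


Zigzag "jgphllgcdd" into 2 rows:
Placing characters:
  'j' => row 0
  'g' => row 1
  'p' => row 0
  'h' => row 1
  'l' => row 0
  'l' => row 1
  'g' => row 0
  'c' => row 1
  'd' => row 0
  'd' => row 1
Rows:
  Row 0: "jplgd"
  Row 1: "ghlcd"
First row length: 5

5


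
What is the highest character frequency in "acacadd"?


Input: acacadd
Character counts:
  'a': 3
  'c': 2
  'd': 2
Maximum frequency: 3

3


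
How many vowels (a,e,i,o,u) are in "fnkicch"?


Input: fnkicch
Checking each character:
  'f' at position 0: consonant
  'n' at position 1: consonant
  'k' at position 2: consonant
  'i' at position 3: vowel (running total: 1)
  'c' at position 4: consonant
  'c' at position 5: consonant
  'h' at position 6: consonant
Total vowels: 1

1


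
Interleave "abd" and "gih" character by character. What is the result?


Interleaving "abd" and "gih":
  Position 0: 'a' from first, 'g' from second => "ag"
  Position 1: 'b' from first, 'i' from second => "bi"
  Position 2: 'd' from first, 'h' from second => "dh"
Result: agbidh

agbidh


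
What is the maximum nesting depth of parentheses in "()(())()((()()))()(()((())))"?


Input: "()(())()((()()))()(()((())))"
Tracking depth:
  Position 0 '(': depth becomes 1
  Position 1 ')': depth becomes 0
  Position 2 '(': depth becomes 1
  Position 3 '(': depth becomes 2
  Position 4 ')': depth becomes 1
  Position 5 ')': depth becomes 0
  Position 6 '(': depth becomes 1
  Position 7 ')': depth becomes 0
  Position 8 '(': depth becomes 1
  Position 9 '(': depth becomes 2
  Position 10 '(': depth becomes 3
  Position 11 ')': depth becomes 2
  Position 12 '(': depth becomes 3
  Position 13 ')': depth becomes 2
  Position 14 ')': depth becomes 1
  Position 15 ')': depth becomes 0
  Position 16 '(': depth becomes 1
  Position 17 ')': depth becomes 0
  Position 18 '(': depth becomes 1
  Position 19 '(': depth becomes 2
  Position 20 ')': depth becomes 1
  Position 21 '(': depth becomes 2
  Position 22 '(': depth becomes 3
  Position 23 '(': depth becomes 4
  Position 24 ')': depth becomes 3
  Position 25 ')': depth becomes 2
  Position 26 ')': depth becomes 1
  Position 27 ')': depth becomes 0
Maximum depth reached: 4

4


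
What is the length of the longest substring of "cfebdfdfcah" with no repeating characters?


Input: "cfebdfdfcah"
Sliding window (track last position of each char):
  Position 0 ('c'): window [0,0] length 1 -- new best
  Position 1 ('f'): window [0,1] length 2 -- new best
  Position 2 ('e'): window [0,2] length 3 -- new best
  Position 3 ('b'): window [0,3] length 4 -- new best
  Position 4 ('d'): window [0,4] length 5 -- new best
  Position 5 ('f'): repeat (last at 1), move window start to 2
  Position 5 ('f'): window [2,5] length 4
  Position 6 ('d'): repeat (last at 4), move window start to 5
  Position 6 ('d'): window [5,6] length 2
  Position 7 ('f'): repeat (last at 5), move window start to 6
  Position 7 ('f'): window [6,7] length 2
  Position 8 ('c'): window [6,8] length 3
  Position 9 ('a'): window [6,9] length 4
  Position 10 ('h'): window [6,10] length 5
Longest substring with no repeats: "cfebd" with length 5

5


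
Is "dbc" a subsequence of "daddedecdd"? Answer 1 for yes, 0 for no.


Check if "dbc" is a subsequence of "daddedecdd"
Greedy scan:
  Position 0 ('d'): matches sub[0] = 'd'
  Position 1 ('a'): no match needed
  Position 2 ('d'): no match needed
  Position 3 ('d'): no match needed
  Position 4 ('e'): no match needed
  Position 5 ('d'): no match needed
  Position 6 ('e'): no match needed
  Position 7 ('c'): no match needed
  Position 8 ('d'): no match needed
  Position 9 ('d'): no match needed
Only matched 1/3 characters => not a subsequence

0


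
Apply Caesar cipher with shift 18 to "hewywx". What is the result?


Caesar cipher: shift "hewywx" by 18
  'h' (pos 7) + 18 = pos 25 = 'z'
  'e' (pos 4) + 18 = pos 22 = 'w'
  'w' (pos 22) + 18 = pos 14 = 'o'
  'y' (pos 24) + 18 = pos 16 = 'q'
  'w' (pos 22) + 18 = pos 14 = 'o'
  'x' (pos 23) + 18 = pos 15 = 'p'
Result: zwoqop

zwoqop


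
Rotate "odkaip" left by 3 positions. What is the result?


Input: "odkaip", rotate left by 3
First 3 characters: "odk"
Remaining characters: "aip"
Concatenate remaining + first: "aip" + "odk" = "aipodk"

aipodk


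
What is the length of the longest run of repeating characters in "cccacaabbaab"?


Input: "cccacaabbaab"
Scanning for longest run:
  Position 1 ('c'): continues run of 'c', length=2
  Position 2 ('c'): continues run of 'c', length=3
  Position 3 ('a'): new char, reset run to 1
  Position 4 ('c'): new char, reset run to 1
  Position 5 ('a'): new char, reset run to 1
  Position 6 ('a'): continues run of 'a', length=2
  Position 7 ('b'): new char, reset run to 1
  Position 8 ('b'): continues run of 'b', length=2
  Position 9 ('a'): new char, reset run to 1
  Position 10 ('a'): continues run of 'a', length=2
  Position 11 ('b'): new char, reset run to 1
Longest run: 'c' with length 3

3


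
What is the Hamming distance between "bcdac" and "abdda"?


Comparing "bcdac" and "abdda" position by position:
  Position 0: 'b' vs 'a' => differ
  Position 1: 'c' vs 'b' => differ
  Position 2: 'd' vs 'd' => same
  Position 3: 'a' vs 'd' => differ
  Position 4: 'c' vs 'a' => differ
Total differences (Hamming distance): 4

4


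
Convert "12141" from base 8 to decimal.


Input: "12141" in base 8
Positional expansion:
  Digit '1' (value 1) x 8^4 = 4096
  Digit '2' (value 2) x 8^3 = 1024
  Digit '1' (value 1) x 8^2 = 64
  Digit '4' (value 4) x 8^1 = 32
  Digit '1' (value 1) x 8^0 = 1
Sum = 5217

5217


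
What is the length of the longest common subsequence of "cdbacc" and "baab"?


LCS of "cdbacc" and "baab"
DP table:
           b    a    a    b
      0    0    0    0    0
  c   0    0    0    0    0
  d   0    0    0    0    0
  b   0    1    1    1    1
  a   0    1    2    2    2
  c   0    1    2    2    2
  c   0    1    2    2    2
LCS length = dp[6][4] = 2

2


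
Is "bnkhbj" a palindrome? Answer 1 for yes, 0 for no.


Input: bnkhbj
Reversed: jbhknb
  Compare pos 0 ('b') with pos 5 ('j'): MISMATCH
  Compare pos 1 ('n') with pos 4 ('b'): MISMATCH
  Compare pos 2 ('k') with pos 3 ('h'): MISMATCH
Result: not a palindrome

0


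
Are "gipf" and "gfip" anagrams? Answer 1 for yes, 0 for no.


Strings: "gipf", "gfip"
Sorted first:  fgip
Sorted second: fgip
Sorted forms match => anagrams

1


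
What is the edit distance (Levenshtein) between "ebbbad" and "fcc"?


Computing edit distance: "ebbbad" -> "fcc"
DP table:
           f    c    c
      0    1    2    3
  e   1    1    2    3
  b   2    2    2    3
  b   3    3    3    3
  b   4    4    4    4
  a   5    5    5    5
  d   6    6    6    6
Edit distance = dp[6][3] = 6

6


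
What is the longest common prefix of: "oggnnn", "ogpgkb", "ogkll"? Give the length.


Words: oggnnn, ogpgkb, ogkll
  Position 0: all 'o' => match
  Position 1: all 'g' => match
  Position 2: ('g', 'p', 'k') => mismatch, stop
LCP = "og" (length 2)

2


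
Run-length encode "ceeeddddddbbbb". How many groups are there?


Input: ceeeddddddbbbb
Scanning for consecutive runs:
  Group 1: 'c' x 1 (positions 0-0)
  Group 2: 'e' x 3 (positions 1-3)
  Group 3: 'd' x 6 (positions 4-9)
  Group 4: 'b' x 4 (positions 10-13)
Total groups: 4

4


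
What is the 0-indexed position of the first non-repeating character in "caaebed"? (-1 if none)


Input: caaebed
Character frequencies:
  'a': 2
  'b': 1
  'c': 1
  'd': 1
  'e': 2
Scanning left to right for freq == 1:
  Position 0 ('c'): unique! => answer = 0

0


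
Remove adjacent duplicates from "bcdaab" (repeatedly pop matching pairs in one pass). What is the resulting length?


Input: bcdaab
Stack-based adjacent duplicate removal:
  Read 'b': push. Stack: b
  Read 'c': push. Stack: bc
  Read 'd': push. Stack: bcd
  Read 'a': push. Stack: bcda
  Read 'a': matches stack top 'a' => pop. Stack: bcd
  Read 'b': push. Stack: bcdb
Final stack: "bcdb" (length 4)

4


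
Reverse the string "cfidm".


Input: cfidm
Reading characters right to left:
  Position 4: 'm'
  Position 3: 'd'
  Position 2: 'i'
  Position 1: 'f'
  Position 0: 'c'
Reversed: mdifc

mdifc


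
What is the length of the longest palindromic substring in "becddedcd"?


Input: "becddedcd"
Checking substrings for palindromes:
  [4:7] "ded" (len 3) => palindrome
  [6:9] "dcd" (len 3) => palindrome
  [3:5] "dd" (len 2) => palindrome
Longest palindromic substring: "ded" with length 3

3


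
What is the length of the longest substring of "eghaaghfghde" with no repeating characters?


Input: "eghaaghfghde"
Sliding window (track last position of each char):
  Position 0 ('e'): window [0,0] length 1 -- new best
  Position 1 ('g'): window [0,1] length 2 -- new best
  Position 2 ('h'): window [0,2] length 3 -- new best
  Position 3 ('a'): window [0,3] length 4 -- new best
  Position 4 ('a'): repeat (last at 3), move window start to 4
  Position 4 ('a'): window [4,4] length 1
  Position 5 ('g'): window [4,5] length 2
  Position 6 ('h'): window [4,6] length 3
  Position 7 ('f'): window [4,7] length 4
  Position 8 ('g'): repeat (last at 5), move window start to 6
  Position 8 ('g'): window [6,8] length 3
  Position 9 ('h'): repeat (last at 6), move window start to 7
  Position 9 ('h'): window [7,9] length 3
  Position 10 ('d'): window [7,10] length 4
  Position 11 ('e'): window [7,11] length 5 -- new best
Longest substring with no repeats: "fghde" with length 5

5


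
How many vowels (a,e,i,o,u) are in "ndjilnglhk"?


Input: ndjilnglhk
Checking each character:
  'n' at position 0: consonant
  'd' at position 1: consonant
  'j' at position 2: consonant
  'i' at position 3: vowel (running total: 1)
  'l' at position 4: consonant
  'n' at position 5: consonant
  'g' at position 6: consonant
  'l' at position 7: consonant
  'h' at position 8: consonant
  'k' at position 9: consonant
Total vowels: 1

1


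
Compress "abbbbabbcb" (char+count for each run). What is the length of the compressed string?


Input: abbbbabbcb
Runs:
  'a' x 1 => "a1"
  'b' x 4 => "b4"
  'a' x 1 => "a1"
  'b' x 2 => "b2"
  'c' x 1 => "c1"
  'b' x 1 => "b1"
Compressed: "a1b4a1b2c1b1"
Compressed length: 12

12


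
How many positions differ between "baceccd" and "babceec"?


Comparing "baceccd" and "babceec" position by position:
  Position 0: 'b' vs 'b' => same
  Position 1: 'a' vs 'a' => same
  Position 2: 'c' vs 'b' => DIFFER
  Position 3: 'e' vs 'c' => DIFFER
  Position 4: 'c' vs 'e' => DIFFER
  Position 5: 'c' vs 'e' => DIFFER
  Position 6: 'd' vs 'c' => DIFFER
Positions that differ: 5

5


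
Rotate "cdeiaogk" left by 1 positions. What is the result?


Input: "cdeiaogk", rotate left by 1
First 1 characters: "c"
Remaining characters: "deiaogk"
Concatenate remaining + first: "deiaogk" + "c" = "deiaogkc"

deiaogkc


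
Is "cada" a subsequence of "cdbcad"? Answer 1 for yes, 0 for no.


Check if "cada" is a subsequence of "cdbcad"
Greedy scan:
  Position 0 ('c'): matches sub[0] = 'c'
  Position 1 ('d'): no match needed
  Position 2 ('b'): no match needed
  Position 3 ('c'): no match needed
  Position 4 ('a'): matches sub[1] = 'a'
  Position 5 ('d'): matches sub[2] = 'd'
Only matched 3/4 characters => not a subsequence

0


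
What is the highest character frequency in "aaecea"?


Input: aaecea
Character counts:
  'a': 3
  'c': 1
  'e': 2
Maximum frequency: 3

3


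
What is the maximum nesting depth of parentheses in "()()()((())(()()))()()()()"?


Input: "()()()((())(()()))()()()()"
Tracking depth:
  Position 0 '(': depth becomes 1
  Position 1 ')': depth becomes 0
  Position 2 '(': depth becomes 1
  Position 3 ')': depth becomes 0
  Position 4 '(': depth becomes 1
  Position 5 ')': depth becomes 0
  Position 6 '(': depth becomes 1
  Position 7 '(': depth becomes 2
  Position 8 '(': depth becomes 3
  Position 9 ')': depth becomes 2
  Position 10 ')': depth becomes 1
  Position 11 '(': depth becomes 2
  Position 12 '(': depth becomes 3
  Position 13 ')': depth becomes 2
  Position 14 '(': depth becomes 3
  Position 15 ')': depth becomes 2
  Position 16 ')': depth becomes 1
  Position 17 ')': depth becomes 0
  Position 18 '(': depth becomes 1
  Position 19 ')': depth becomes 0
  Position 20 '(': depth becomes 1
  Position 21 ')': depth becomes 0
  Position 22 '(': depth becomes 1
  Position 23 ')': depth becomes 0
  Position 24 '(': depth becomes 1
  Position 25 ')': depth becomes 0
Maximum depth reached: 3

3


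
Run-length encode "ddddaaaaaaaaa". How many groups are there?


Input: ddddaaaaaaaaa
Scanning for consecutive runs:
  Group 1: 'd' x 4 (positions 0-3)
  Group 2: 'a' x 9 (positions 4-12)
Total groups: 2

2


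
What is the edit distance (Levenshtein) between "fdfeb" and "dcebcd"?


Computing edit distance: "fdfeb" -> "dcebcd"
DP table:
           d    c    e    b    c    d
      0    1    2    3    4    5    6
  f   1    1    2    3    4    5    6
  d   2    1    2    3    4    5    5
  f   3    2    2    3    4    5    6
  e   4    3    3    2    3    4    5
  b   5    4    4    3    2    3    4
Edit distance = dp[5][6] = 4

4


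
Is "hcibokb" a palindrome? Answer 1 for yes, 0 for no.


Input: hcibokb
Reversed: bkobich
  Compare pos 0 ('h') with pos 6 ('b'): MISMATCH
  Compare pos 1 ('c') with pos 5 ('k'): MISMATCH
  Compare pos 2 ('i') with pos 4 ('o'): MISMATCH
Result: not a palindrome

0


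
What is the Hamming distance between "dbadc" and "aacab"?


Comparing "dbadc" and "aacab" position by position:
  Position 0: 'd' vs 'a' => differ
  Position 1: 'b' vs 'a' => differ
  Position 2: 'a' vs 'c' => differ
  Position 3: 'd' vs 'a' => differ
  Position 4: 'c' vs 'b' => differ
Total differences (Hamming distance): 5

5


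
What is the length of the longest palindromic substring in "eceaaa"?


Input: "eceaaa"
Checking substrings for palindromes:
  [0:3] "ece" (len 3) => palindrome
  [3:6] "aaa" (len 3) => palindrome
  [3:5] "aa" (len 2) => palindrome
  [4:6] "aa" (len 2) => palindrome
Longest palindromic substring: "ece" with length 3

3


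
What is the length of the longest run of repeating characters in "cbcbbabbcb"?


Input: "cbcbbabbcb"
Scanning for longest run:
  Position 1 ('b'): new char, reset run to 1
  Position 2 ('c'): new char, reset run to 1
  Position 3 ('b'): new char, reset run to 1
  Position 4 ('b'): continues run of 'b', length=2
  Position 5 ('a'): new char, reset run to 1
  Position 6 ('b'): new char, reset run to 1
  Position 7 ('b'): continues run of 'b', length=2
  Position 8 ('c'): new char, reset run to 1
  Position 9 ('b'): new char, reset run to 1
Longest run: 'b' with length 2

2


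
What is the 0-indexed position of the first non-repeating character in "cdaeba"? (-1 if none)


Input: cdaeba
Character frequencies:
  'a': 2
  'b': 1
  'c': 1
  'd': 1
  'e': 1
Scanning left to right for freq == 1:
  Position 0 ('c'): unique! => answer = 0

0


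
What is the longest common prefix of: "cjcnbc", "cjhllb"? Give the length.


Words: cjcnbc, cjhllb
  Position 0: all 'c' => match
  Position 1: all 'j' => match
  Position 2: ('c', 'h') => mismatch, stop
LCP = "cj" (length 2)

2


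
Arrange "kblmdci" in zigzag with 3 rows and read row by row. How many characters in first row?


Zigzag "kblmdci" into 3 rows:
Placing characters:
  'k' => row 0
  'b' => row 1
  'l' => row 2
  'm' => row 1
  'd' => row 0
  'c' => row 1
  'i' => row 2
Rows:
  Row 0: "kd"
  Row 1: "bmc"
  Row 2: "li"
First row length: 2

2


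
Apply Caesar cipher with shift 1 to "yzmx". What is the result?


Caesar cipher: shift "yzmx" by 1
  'y' (pos 24) + 1 = pos 25 = 'z'
  'z' (pos 25) + 1 = pos 0 = 'a'
  'm' (pos 12) + 1 = pos 13 = 'n'
  'x' (pos 23) + 1 = pos 24 = 'y'
Result: zany

zany


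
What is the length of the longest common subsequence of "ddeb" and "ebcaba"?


LCS of "ddeb" and "ebcaba"
DP table:
           e    b    c    a    b    a
      0    0    0    0    0    0    0
  d   0    0    0    0    0    0    0
  d   0    0    0    0    0    0    0
  e   0    1    1    1    1    1    1
  b   0    1    2    2    2    2    2
LCS length = dp[4][6] = 2

2


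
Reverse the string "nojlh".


Input: nojlh
Reading characters right to left:
  Position 4: 'h'
  Position 3: 'l'
  Position 2: 'j'
  Position 1: 'o'
  Position 0: 'n'
Reversed: hljon

hljon


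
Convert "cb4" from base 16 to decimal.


Input: "cb4" in base 16
Positional expansion:
  Digit 'c' (value 12) x 16^2 = 3072
  Digit 'b' (value 11) x 16^1 = 176
  Digit '4' (value 4) x 16^0 = 4
Sum = 3252

3252


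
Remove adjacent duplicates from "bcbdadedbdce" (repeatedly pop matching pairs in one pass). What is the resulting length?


Input: bcbdadedbdce
Stack-based adjacent duplicate removal:
  Read 'b': push. Stack: b
  Read 'c': push. Stack: bc
  Read 'b': push. Stack: bcb
  Read 'd': push. Stack: bcbd
  Read 'a': push. Stack: bcbda
  Read 'd': push. Stack: bcbdad
  Read 'e': push. Stack: bcbdade
  Read 'd': push. Stack: bcbdaded
  Read 'b': push. Stack: bcbdadedb
  Read 'd': push. Stack: bcbdadedbd
  Read 'c': push. Stack: bcbdadedbdc
  Read 'e': push. Stack: bcbdadedbdce
Final stack: "bcbdadedbdce" (length 12)

12


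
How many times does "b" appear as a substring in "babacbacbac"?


Searching for "b" in "babacbacbac"
Scanning each position:
  Position 0: "b" => MATCH
  Position 1: "a" => no
  Position 2: "b" => MATCH
  Position 3: "a" => no
  Position 4: "c" => no
  Position 5: "b" => MATCH
  Position 6: "a" => no
  Position 7: "c" => no
  Position 8: "b" => MATCH
  Position 9: "a" => no
  Position 10: "c" => no
Total occurrences: 4

4


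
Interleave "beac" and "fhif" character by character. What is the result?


Interleaving "beac" and "fhif":
  Position 0: 'b' from first, 'f' from second => "bf"
  Position 1: 'e' from first, 'h' from second => "eh"
  Position 2: 'a' from first, 'i' from second => "ai"
  Position 3: 'c' from first, 'f' from second => "cf"
Result: bfehaicf

bfehaicf


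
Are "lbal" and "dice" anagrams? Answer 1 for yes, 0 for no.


Strings: "lbal", "dice"
Sorted first:  abll
Sorted second: cdei
Differ at position 0: 'a' vs 'c' => not anagrams

0


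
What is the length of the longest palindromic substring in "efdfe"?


Input: "efdfe"
Checking substrings for palindromes:
  [0:5] "efdfe" (len 5) => palindrome
  [1:4] "fdf" (len 3) => palindrome
Longest palindromic substring: "efdfe" with length 5

5


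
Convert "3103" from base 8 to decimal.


Input: "3103" in base 8
Positional expansion:
  Digit '3' (value 3) x 8^3 = 1536
  Digit '1' (value 1) x 8^2 = 64
  Digit '0' (value 0) x 8^1 = 0
  Digit '3' (value 3) x 8^0 = 3
Sum = 1603

1603


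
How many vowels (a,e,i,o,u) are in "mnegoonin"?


Input: mnegoonin
Checking each character:
  'm' at position 0: consonant
  'n' at position 1: consonant
  'e' at position 2: vowel (running total: 1)
  'g' at position 3: consonant
  'o' at position 4: vowel (running total: 2)
  'o' at position 5: vowel (running total: 3)
  'n' at position 6: consonant
  'i' at position 7: vowel (running total: 4)
  'n' at position 8: consonant
Total vowels: 4

4


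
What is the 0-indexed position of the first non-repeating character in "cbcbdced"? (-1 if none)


Input: cbcbdced
Character frequencies:
  'b': 2
  'c': 3
  'd': 2
  'e': 1
Scanning left to right for freq == 1:
  Position 0 ('c'): freq=3, skip
  Position 1 ('b'): freq=2, skip
  Position 2 ('c'): freq=3, skip
  Position 3 ('b'): freq=2, skip
  Position 4 ('d'): freq=2, skip
  Position 5 ('c'): freq=3, skip
  Position 6 ('e'): unique! => answer = 6

6
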